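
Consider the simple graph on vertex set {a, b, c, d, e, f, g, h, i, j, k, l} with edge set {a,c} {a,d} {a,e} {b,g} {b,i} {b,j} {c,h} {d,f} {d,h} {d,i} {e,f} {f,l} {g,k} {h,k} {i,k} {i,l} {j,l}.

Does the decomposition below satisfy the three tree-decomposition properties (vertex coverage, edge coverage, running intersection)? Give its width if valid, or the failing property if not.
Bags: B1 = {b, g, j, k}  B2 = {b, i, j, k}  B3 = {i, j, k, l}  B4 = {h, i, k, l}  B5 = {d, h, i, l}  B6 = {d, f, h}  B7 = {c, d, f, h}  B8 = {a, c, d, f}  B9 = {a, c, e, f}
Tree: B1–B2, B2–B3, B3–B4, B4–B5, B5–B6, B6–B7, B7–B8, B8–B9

A tree decomposition must satisfy three properties: every vertex lies in some bag; for every edge, both endpoints lie together in some bag; and for every vertex, the bags containing it form a connected subtree. Here edge (l,f) lies in no bag, so the decomposition is invalid.

No — edge (l,f) lies in no bag.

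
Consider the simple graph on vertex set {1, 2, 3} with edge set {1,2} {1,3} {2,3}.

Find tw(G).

2

A width-2 tree decomposition is:
Bags: B1 = {1, 2, 3}
Tree: (single bag)
With just one bag of size 3, the width is 3 − 1 = 2, so tw(G) ≤ 2. Conversely, {1, 2, 3} is a clique of size 3, and the vertices of any clique must share a bag in every tree decomposition; so some bag has ≥ 3 vertices and tw(G) ≥ 2. The upper and lower bounds meet at 2, so that is the treewidth.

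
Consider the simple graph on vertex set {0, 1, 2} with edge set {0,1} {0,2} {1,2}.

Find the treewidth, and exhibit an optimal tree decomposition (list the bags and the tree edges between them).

Treewidth 2.
One such decomposition:
Bags: B1 = {0, 1, 2}
Tree: (single bag)

With just one bag of size 3, the width is 3 − 1 = 2, so tw(G) ≤ 2. On the other hand G contains the 3-clique {0, 1, 2}. A clique must lie in a single bag of any decomposition, so no decomposition can have width below 2. Hence tw(G) = 2 exactly.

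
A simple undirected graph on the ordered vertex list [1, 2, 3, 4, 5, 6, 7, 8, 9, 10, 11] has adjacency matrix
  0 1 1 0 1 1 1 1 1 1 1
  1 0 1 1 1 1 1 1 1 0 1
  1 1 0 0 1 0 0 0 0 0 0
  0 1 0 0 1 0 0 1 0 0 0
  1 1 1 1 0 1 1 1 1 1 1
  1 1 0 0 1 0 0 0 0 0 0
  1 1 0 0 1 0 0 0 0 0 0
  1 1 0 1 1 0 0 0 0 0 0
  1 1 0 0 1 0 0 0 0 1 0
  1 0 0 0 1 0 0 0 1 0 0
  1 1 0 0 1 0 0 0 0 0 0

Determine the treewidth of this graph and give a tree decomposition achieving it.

The largest bag has 4 vertices, giving width 3; this decomposition certifies tw(G) ≤ 3. Conversely, {1, 2, 3, 5} is a clique of size 4, and the vertices of any clique must share a bag in every tree decomposition; so some bag has ≥ 4 vertices and tw(G) ≥ 3. Hence tw(G) = 3 exactly.

Treewidth 3.
Bags: B1 = {1, 2, 5, 6}  B2 = {1, 2, 5, 9}  B3 = {1, 2, 5, 11}  B4 = {1, 2, 5, 7}  B5 = {1, 2, 5, 8}  B6 = {1, 5, 9, 10}  B7 = {2, 4, 5, 8}  B8 = {1, 2, 3, 5}
Tree: B1–B2, B2–B3, B2–B4, B1–B5, B2–B6, B5–B7, B1–B8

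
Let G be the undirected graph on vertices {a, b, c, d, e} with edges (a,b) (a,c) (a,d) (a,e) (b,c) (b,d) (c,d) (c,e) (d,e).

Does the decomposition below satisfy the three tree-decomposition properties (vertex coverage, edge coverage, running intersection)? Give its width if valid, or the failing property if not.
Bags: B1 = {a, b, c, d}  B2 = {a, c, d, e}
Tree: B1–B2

Yes; width 3.

Every vertex of G appears in some bag (union = {a, b, c, d, e}); every edge is covered by a bag; and for each vertex v the set of bags containing v is connected in the bag tree. The decomposition is therefore valid. The largest bag has 4 vertices, so the width is 3.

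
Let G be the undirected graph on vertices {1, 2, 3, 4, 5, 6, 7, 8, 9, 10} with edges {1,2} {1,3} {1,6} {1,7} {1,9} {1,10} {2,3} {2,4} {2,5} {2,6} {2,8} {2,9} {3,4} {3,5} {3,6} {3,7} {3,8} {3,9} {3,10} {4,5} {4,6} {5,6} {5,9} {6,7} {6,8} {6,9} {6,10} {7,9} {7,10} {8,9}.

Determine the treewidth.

4

A width-4 tree decomposition is:
Bags: B1 = {1, 2, 3, 6, 9}  B2 = {1, 3, 6, 7, 9}  B3 = {2, 3, 6, 8, 9}  B4 = {2, 3, 5, 6, 9}  B5 = {2, 3, 4, 5, 6}  B6 = {1, 3, 6, 7, 10}
Tree: B1–B2, B1–B3, B1–B4, B4–B5, B2–B6
Every bag has size at most 5, so the width is 5 − 1 = 4 and tw(G) ≤ 4. On the other hand G contains the 5-clique {2, 3, 6, 8, 9}. A clique must lie in a single bag of any decomposition, so no decomposition can have width below 4. The upper and lower bounds meet at 4, so that is the treewidth.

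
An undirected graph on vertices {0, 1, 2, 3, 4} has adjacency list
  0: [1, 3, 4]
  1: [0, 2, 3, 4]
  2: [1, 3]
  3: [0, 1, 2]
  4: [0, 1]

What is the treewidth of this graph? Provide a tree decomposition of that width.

Treewidth 2.
One optimal decomposition is:
Bags: B1 = {0, 1, 3}  B2 = {0, 1, 4}  B3 = {1, 2, 3}
Tree: B1–B2, B1–B3

Each bag holds 3 vertices, so the decomposition has width 2, which upper-bounds the treewidth. Conversely, {0, 1, 3} is a clique of size 3, and the vertices of any clique must share a bag in every tree decomposition; so some bag has ≥ 3 vertices and tw(G) ≥ 2. Hence tw(G) = 2 exactly.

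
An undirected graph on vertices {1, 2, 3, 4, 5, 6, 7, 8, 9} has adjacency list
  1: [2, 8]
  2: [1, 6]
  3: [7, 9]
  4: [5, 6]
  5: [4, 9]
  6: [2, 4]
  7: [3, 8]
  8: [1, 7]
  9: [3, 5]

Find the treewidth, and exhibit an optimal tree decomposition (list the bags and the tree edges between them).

The largest bag has 3 vertices, giving width 2; this decomposition certifies tw(G) ≤ 2. The edges 1–8–7–3–9–5–4–6–2–1 form a cycle, so G is not a tree and its treewidth is at least 2. The upper and lower bounds meet at 2, so that is the treewidth.

Treewidth 2.
One optimal decomposition is:
Bags: B1 = {1, 7, 8}  B2 = {1, 3, 7}  B3 = {1, 3, 9}  B4 = {1, 5, 9}  B5 = {1, 4, 5}  B6 = {1, 4, 6}  B7 = {1, 2, 6}
Tree: B1–B2, B2–B3, B3–B4, B4–B5, B5–B6, B6–B7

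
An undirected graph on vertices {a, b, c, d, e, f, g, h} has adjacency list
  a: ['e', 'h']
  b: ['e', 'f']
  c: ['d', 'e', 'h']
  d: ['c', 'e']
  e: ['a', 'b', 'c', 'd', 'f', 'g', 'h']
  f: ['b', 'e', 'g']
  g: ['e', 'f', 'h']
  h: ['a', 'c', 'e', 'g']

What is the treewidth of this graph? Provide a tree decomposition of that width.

Treewidth 2.
One optimal decomposition is:
Bags: B1 = {e, g, h}  B2 = {c, e, h}  B3 = {c, d, e}  B4 = {a, e, h}  B5 = {e, f, g}  B6 = {b, e, f}
Tree: B1–B2, B2–B3, B2–B4, B1–B5, B5–B6

Every bag has size at most 3, so the width is 3 − 1 = 2 and tw(G) ≤ 2. For the lower bound, the 3 vertices {c, d, e} are pairwise adjacent, and any tree decomposition puts a clique entirely inside one bag — forcing width ≥ 2. The upper and lower bounds meet at 2, so that is the treewidth.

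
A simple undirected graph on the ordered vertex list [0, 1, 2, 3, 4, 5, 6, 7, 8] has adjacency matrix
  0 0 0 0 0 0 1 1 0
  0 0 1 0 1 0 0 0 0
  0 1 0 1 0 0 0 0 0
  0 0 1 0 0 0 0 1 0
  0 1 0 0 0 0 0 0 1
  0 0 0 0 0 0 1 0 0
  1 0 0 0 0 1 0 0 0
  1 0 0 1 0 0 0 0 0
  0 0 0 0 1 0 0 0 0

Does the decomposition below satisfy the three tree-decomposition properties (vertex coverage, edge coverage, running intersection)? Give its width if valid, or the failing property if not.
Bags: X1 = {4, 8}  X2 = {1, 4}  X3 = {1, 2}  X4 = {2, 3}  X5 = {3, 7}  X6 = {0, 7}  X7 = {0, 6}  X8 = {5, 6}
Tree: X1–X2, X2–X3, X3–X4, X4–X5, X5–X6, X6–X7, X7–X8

Yes; width 1.

Every vertex of G appears in some bag (union = {0, 1, 2, 3, 4, 5, 6, 7, 8}); every edge is covered by a bag; and for each vertex v the set of bags containing v is connected in the bag tree. The decomposition is therefore valid. The largest bag has 2 vertices, so the width is 1.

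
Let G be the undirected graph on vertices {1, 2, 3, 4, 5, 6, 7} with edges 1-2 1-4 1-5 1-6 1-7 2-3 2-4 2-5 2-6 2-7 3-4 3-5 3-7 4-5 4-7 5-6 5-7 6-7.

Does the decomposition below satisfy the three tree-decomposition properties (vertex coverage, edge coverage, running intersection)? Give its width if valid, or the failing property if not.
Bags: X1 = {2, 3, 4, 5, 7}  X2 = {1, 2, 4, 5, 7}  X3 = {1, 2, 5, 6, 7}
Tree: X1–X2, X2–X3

Vertex coverage: the bags together contain {1, 2, 3, 4, 5, 6, 7}, the full vertex set. Edge coverage: each edge of G has both endpoints in at least one bag. Running intersection: for every vertex, the bags containing it form a connected subtree. All three properties hold, so this is a valid tree decomposition of width max|bag| − 1 = 4, and hence tw(G) ≤ 4.

Yes; width 4.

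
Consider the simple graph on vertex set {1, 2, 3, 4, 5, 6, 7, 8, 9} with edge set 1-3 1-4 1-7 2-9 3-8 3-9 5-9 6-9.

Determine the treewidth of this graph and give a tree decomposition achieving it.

The largest bag has 2 vertices, giving width 1; this decomposition certifies tw(G) ≤ 1. G has an edge, so its treewidth is at least 1. Hence tw(G) = 1 exactly.

Treewidth 1.
Bags: B1 = {6, 9}  B2 = {3, 9}  B3 = {1, 3}  B4 = {5, 9}  B5 = {3, 8}  B6 = {1, 4}  B7 = {1, 7}  B8 = {2, 9}
Tree: B1–B2, B2–B3, B1–B4, B3–B5, B3–B6, B6–B7, B2–B8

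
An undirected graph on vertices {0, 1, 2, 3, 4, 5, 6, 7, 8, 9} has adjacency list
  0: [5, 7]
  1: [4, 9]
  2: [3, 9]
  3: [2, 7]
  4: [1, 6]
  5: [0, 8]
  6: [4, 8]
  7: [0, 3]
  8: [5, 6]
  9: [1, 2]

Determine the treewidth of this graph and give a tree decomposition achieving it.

Treewidth 2.
One optimal decomposition is:
Bags: B1 = {1, 2, 9}  B2 = {1, 2, 3}  B3 = {1, 3, 7}  B4 = {0, 1, 7}  B5 = {0, 1, 5}  B6 = {1, 5, 8}  B7 = {1, 6, 8}  B8 = {1, 4, 6}
Tree: B1–B2, B2–B3, B3–B4, B4–B5, B5–B6, B6–B7, B7–B8

Every bag has size at most 3, so the width is 3 − 1 = 2 and tw(G) ≤ 2. For the lower bound, G contains the cycle 1–9–2–3–7–0–5–8–6–4–1, so G is not a forest; only forests have treewidth ≤ 1, hence tw(G) ≥ 2. The upper and lower bounds meet at 2, so that is the treewidth.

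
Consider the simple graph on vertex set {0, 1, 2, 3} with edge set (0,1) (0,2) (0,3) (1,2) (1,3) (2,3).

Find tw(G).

A width-3 tree decomposition is:
Bags: B1 = {0, 1, 2, 3}
Tree: (single bag)
With just one bag of size 4, the width is 4 − 1 = 3, so tw(G) ≤ 3. Conversely, {0, 1, 2, 3} is a clique of size 4, and the vertices of any clique must share a bag in every tree decomposition; so some bag has ≥ 4 vertices and tw(G) ≥ 3. Therefore the treewidth is 3.

3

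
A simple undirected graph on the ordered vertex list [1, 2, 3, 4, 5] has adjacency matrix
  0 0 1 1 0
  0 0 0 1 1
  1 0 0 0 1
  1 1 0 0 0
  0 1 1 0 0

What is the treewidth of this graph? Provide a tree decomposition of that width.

Treewidth 2.
One such decomposition:
Bags: B1 = {1, 3, 4}  B2 = {3, 4, 5}  B3 = {2, 4, 5}
Tree: B1–B2, B2–B3

Every bag has size at most 3, so the width is 3 − 1 = 2 and tw(G) ≤ 2. For the lower bound, G contains the cycle 4–1–3–5–2–4, so G is not a forest; only forests have treewidth ≤ 1, hence tw(G) ≥ 2. Combining the bounds, tw(G) = 2.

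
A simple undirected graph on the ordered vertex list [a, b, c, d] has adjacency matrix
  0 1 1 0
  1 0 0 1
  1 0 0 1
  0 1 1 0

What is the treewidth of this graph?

A width-2 tree decomposition is:
Bags: B1 = {a, b, c}  B2 = {b, c, d}
Tree: B1–B2
Every bag has size at most 3, so the width is 3 − 1 = 2 and tw(G) ≤ 2. Since c–a–b–d–c is a cycle in G, G is not acyclic. Forests are exactly the graphs of treewidth ≤ 1, so tw(G) ≥ 2. Therefore the treewidth is 2.

2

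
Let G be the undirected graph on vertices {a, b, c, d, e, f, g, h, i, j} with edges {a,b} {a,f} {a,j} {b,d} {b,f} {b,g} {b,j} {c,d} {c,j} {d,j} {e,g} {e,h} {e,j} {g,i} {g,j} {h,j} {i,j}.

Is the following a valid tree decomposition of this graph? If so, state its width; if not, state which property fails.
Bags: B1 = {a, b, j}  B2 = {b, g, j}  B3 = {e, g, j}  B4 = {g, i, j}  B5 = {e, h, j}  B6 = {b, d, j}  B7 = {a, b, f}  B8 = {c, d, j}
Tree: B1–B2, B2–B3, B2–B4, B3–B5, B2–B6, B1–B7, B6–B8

Vertex coverage: the bags together contain {a, b, c, d, e, f, g, h, i, j}, the full vertex set. Edge coverage: each edge of G has both endpoints in at least one bag. Running intersection: for every vertex, the bags containing it form a connected subtree. All three properties hold, so this is a valid tree decomposition of width max|bag| − 1 = 2, and hence tw(G) ≤ 2.

Yes; width 2.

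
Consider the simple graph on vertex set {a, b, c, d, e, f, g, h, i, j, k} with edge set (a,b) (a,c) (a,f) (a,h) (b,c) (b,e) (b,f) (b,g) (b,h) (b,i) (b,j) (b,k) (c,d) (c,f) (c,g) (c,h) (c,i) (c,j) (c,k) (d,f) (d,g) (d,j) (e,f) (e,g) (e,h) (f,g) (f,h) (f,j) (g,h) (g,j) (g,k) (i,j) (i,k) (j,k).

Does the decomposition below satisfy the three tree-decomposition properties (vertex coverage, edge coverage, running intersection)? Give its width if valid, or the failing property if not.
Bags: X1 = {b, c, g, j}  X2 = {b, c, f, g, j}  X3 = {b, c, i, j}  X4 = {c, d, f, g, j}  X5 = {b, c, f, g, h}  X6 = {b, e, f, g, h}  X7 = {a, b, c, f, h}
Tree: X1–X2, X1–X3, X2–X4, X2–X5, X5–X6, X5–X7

A tree decomposition must satisfy three properties: every vertex lies in some bag; for every edge, both endpoints lie together in some bag; and for every vertex, the bags containing it form a connected subtree. Here vertex k appears in no bag, so the decomposition is invalid.

No — vertex k appears in no bag.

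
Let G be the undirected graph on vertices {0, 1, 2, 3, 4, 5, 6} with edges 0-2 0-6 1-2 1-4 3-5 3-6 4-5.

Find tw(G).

A width-2 tree decomposition is:
Bags: B1 = {3, 4, 5}  B2 = {1, 3, 4}  B3 = {1, 2, 3}  B4 = {0, 2, 3}  B5 = {0, 3, 6}
Tree: B1–B2, B2–B3, B3–B4, B4–B5
The largest bag has 3 vertices, giving width 2; this decomposition certifies tw(G) ≤ 2. The edges 3–5–4–1–2–0–6–3 form a cycle, so G is not a tree and its treewidth is at least 2. The upper and lower bounds meet at 2, so that is the treewidth.

2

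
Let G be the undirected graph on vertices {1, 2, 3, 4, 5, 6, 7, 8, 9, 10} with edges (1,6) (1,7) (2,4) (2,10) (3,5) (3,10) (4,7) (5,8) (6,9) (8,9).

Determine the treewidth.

2

A width-2 tree decomposition is:
Bags: B1 = {6, 8, 9}  B2 = {5, 6, 8}  B3 = {3, 5, 6}  B4 = {3, 6, 10}  B5 = {2, 6, 10}  B6 = {2, 4, 6}  B7 = {4, 6, 7}  B8 = {1, 6, 7}
Tree: B1–B2, B2–B3, B3–B4, B4–B5, B5–B6, B6–B7, B7–B8
The largest bag has 3 vertices, giving width 2; this decomposition certifies tw(G) ≤ 2. For the lower bound, G contains the cycle 6–9–8–5–3–10–2–4–7–1–6, so G is not a forest; only forests have treewidth ≤ 1, hence tw(G) ≥ 2. Combining the bounds, tw(G) = 2.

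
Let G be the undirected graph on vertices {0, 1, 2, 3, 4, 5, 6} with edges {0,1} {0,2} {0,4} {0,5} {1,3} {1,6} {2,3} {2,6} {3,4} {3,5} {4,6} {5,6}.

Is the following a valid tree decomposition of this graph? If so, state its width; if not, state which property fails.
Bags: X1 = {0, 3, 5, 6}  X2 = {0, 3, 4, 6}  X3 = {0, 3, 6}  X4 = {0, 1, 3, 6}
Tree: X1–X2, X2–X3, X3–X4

No — vertex 2 appears in no bag.

A tree decomposition must satisfy three properties: every vertex lies in some bag; for every edge, both endpoints lie together in some bag; and for every vertex, the bags containing it form a connected subtree. Here vertex 2 appears in no bag, so the decomposition is invalid.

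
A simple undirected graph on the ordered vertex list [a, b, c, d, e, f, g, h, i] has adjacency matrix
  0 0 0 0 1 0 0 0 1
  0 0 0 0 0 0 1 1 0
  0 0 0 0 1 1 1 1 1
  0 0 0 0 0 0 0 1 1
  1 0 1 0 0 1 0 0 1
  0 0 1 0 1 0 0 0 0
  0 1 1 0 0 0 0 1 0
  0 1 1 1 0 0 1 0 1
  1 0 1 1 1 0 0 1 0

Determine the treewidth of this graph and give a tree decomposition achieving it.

Treewidth 2.
One such decomposition:
Bags: B1 = {c, h, i}  B2 = {c, g, h}  B3 = {c, e, i}  B4 = {c, e, f}  B5 = {a, e, i}  B6 = {d, h, i}  B7 = {b, g, h}
Tree: B1–B2, B1–B3, B3–B4, B3–B5, B1–B6, B2–B7

The largest bag has 3 vertices, giving width 2; this decomposition certifies tw(G) ≤ 2. On the other hand G contains the 3-clique {a, e, i}. A clique must lie in a single bag of any decomposition, so no decomposition can have width below 2. Hence tw(G) = 2 exactly.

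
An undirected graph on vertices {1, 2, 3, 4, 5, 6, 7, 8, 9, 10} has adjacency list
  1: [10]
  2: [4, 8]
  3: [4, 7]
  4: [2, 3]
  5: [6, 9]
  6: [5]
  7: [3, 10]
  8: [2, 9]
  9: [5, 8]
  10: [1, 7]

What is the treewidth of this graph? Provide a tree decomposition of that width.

Treewidth 1.
One such decomposition:
Bags: B1 = {5, 6}  B2 = {5, 9}  B3 = {8, 9}  B4 = {2, 8}  B5 = {2, 4}  B6 = {3, 4}  B7 = {3, 7}  B8 = {7, 10}  B9 = {1, 10}
Tree: B1–B2, B2–B3, B3–B4, B4–B5, B5–B6, B6–B7, B7–B8, B8–B9

Each bag holds 2 vertices, so the decomposition has width 1, which upper-bounds the treewidth. G has an edge, so its treewidth is at least 1. The upper and lower bounds meet at 1, so that is the treewidth.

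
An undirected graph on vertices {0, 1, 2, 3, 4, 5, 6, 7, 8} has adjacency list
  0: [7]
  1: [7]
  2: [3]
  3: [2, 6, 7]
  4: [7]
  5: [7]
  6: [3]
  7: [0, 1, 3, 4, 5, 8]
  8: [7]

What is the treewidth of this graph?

A width-1 tree decomposition is:
Bags: B1 = {5, 7}  B2 = {7, 8}  B3 = {4, 7}  B4 = {3, 7}  B5 = {2, 3}  B6 = {1, 7}  B7 = {3, 6}  B8 = {0, 7}
Tree: B1–B2, B1–B3, B3–B4, B4–B5, B1–B6, B4–B7, B6–B8
The largest bag has 2 vertices, giving width 1; this decomposition certifies tw(G) ≤ 1. G has an edge, so its treewidth is at least 1. Hence tw(G) = 1 exactly.

1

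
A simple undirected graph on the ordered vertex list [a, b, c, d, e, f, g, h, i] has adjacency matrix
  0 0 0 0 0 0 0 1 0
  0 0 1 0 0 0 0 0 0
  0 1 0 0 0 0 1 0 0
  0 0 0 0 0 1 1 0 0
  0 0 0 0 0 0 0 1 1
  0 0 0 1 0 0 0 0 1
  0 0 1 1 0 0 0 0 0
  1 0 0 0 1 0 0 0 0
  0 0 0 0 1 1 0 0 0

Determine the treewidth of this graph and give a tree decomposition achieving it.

Treewidth 1.
Bags: B1 = {b, c}  B2 = {c, g}  B3 = {d, g}  B4 = {d, f}  B5 = {f, i}  B6 = {e, i}  B7 = {e, h}  B8 = {a, h}
Tree: B1–B2, B2–B3, B3–B4, B4–B5, B5–B6, B6–B7, B7–B8

The largest bag has 2 vertices, giving width 1; this decomposition certifies tw(G) ≤ 1. Any graph with an edge has treewidth ≥ 1, and G has the edge b–c. Hence tw(G) = 1 exactly.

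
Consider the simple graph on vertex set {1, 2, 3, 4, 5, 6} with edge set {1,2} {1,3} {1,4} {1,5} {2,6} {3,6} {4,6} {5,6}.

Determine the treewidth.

A width-2 tree decomposition is:
Bags: B1 = {1, 5, 6}  B2 = {1, 4, 6}  B3 = {1, 2, 6}  B4 = {1, 3, 6}
Tree: B1–B2, B2–B3, B3–B4
The largest bag has 3 vertices, giving width 2; this decomposition certifies tw(G) ≤ 2. For the lower bound, G contains the cycle 1–5–6–4–1, so G is not a forest; only forests have treewidth ≤ 1, hence tw(G) ≥ 2. Hence tw(G) = 2 exactly.

2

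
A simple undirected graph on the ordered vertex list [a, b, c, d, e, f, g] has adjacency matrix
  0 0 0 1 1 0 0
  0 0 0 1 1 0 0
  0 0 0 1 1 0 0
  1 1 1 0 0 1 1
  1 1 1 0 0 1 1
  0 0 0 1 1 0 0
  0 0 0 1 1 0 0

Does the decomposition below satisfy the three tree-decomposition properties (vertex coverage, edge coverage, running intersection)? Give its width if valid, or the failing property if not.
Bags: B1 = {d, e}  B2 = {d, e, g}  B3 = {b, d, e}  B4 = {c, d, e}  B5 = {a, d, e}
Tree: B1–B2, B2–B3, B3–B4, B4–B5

No — vertex f appears in no bag.

A tree decomposition must satisfy three properties: every vertex lies in some bag; for every edge, both endpoints lie together in some bag; and for every vertex, the bags containing it form a connected subtree. Here vertex f appears in no bag, so the decomposition is invalid.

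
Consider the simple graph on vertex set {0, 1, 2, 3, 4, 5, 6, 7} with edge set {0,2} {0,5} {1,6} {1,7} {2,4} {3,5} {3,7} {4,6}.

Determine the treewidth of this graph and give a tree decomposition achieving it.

Treewidth 2.
Bags: B1 = {0, 2, 4}  B2 = {0, 4, 6}  B3 = {0, 1, 6}  B4 = {0, 1, 7}  B5 = {0, 3, 7}  B6 = {0, 3, 5}
Tree: B1–B2, B2–B3, B3–B4, B4–B5, B5–B6

Each bag holds 3 vertices, so the decomposition has width 2, which upper-bounds the treewidth. The edges 0–2–4–6–1–7–3–5–0 form a cycle, so G is not a tree and its treewidth is at least 2. Combining the bounds, tw(G) = 2.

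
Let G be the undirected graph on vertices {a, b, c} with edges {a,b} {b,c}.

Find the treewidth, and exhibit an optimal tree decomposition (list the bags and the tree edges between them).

Treewidth 1.
One optimal decomposition is:
Bags: B1 = {b, c}  B2 = {a, b}
Tree: B1–B2

Each bag holds 2 vertices, so the decomposition has width 1, which upper-bounds the treewidth. Since G has at least one edge (e.g. c–b), it is not an edgeless graph, so tw(G) ≥ 1. The upper and lower bounds meet at 1, so that is the treewidth.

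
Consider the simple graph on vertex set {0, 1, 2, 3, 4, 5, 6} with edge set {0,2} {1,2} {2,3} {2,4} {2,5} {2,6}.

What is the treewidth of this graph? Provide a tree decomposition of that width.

Treewidth 1.
One optimal decomposition is:
Bags: B1 = {2, 4}  B2 = {2, 3}  B3 = {2, 5}  B4 = {1, 2}  B5 = {2, 6}  B6 = {0, 2}
Tree: B1–B2, B2–B3, B3–B4, B1–B5, B5–B6

The largest bag has 2 vertices, giving width 1; this decomposition certifies tw(G) ≤ 1. Any graph with an edge has treewidth ≥ 1, and G has the edge 2–4. Hence tw(G) = 1 exactly.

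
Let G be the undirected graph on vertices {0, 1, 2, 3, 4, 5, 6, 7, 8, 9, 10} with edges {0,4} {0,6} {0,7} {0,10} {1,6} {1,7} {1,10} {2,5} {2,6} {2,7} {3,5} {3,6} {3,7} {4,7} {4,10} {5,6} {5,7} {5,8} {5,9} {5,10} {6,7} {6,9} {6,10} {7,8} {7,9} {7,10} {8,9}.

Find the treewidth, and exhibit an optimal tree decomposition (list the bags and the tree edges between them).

Treewidth 3.
One such decomposition:
Bags: B1 = {3, 5, 6, 7}  B2 = {5, 6, 7, 9}  B3 = {5, 6, 7, 10}  B4 = {1, 6, 7, 10}  B5 = {2, 5, 6, 7}  B6 = {0, 6, 7, 10}  B7 = {0, 4, 7, 10}  B8 = {5, 7, 8, 9}
Tree: B1–B2, B2–B3, B3–B4, B3–B5, B4–B6, B6–B7, B2–B8

Each bag holds 4 vertices, so the decomposition has width 3, which upper-bounds the treewidth. Conversely, {5, 7, 8, 9} is a clique of size 4, and the vertices of any clique must share a bag in every tree decomposition; so some bag has ≥ 4 vertices and tw(G) ≥ 3. The upper and lower bounds meet at 3, so that is the treewidth.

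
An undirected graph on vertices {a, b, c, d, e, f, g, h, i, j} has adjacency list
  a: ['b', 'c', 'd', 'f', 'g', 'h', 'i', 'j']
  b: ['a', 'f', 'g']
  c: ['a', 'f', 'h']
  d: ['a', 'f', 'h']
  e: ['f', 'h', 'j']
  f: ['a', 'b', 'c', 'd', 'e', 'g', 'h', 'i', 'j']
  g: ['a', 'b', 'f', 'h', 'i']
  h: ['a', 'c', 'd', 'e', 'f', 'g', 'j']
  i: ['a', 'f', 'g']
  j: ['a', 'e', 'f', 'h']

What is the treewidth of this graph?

3

A width-3 tree decomposition is:
Bags: B1 = {e, f, h, j}  B2 = {a, f, h, j}  B3 = {a, d, f, h}  B4 = {a, f, g, h}  B5 = {a, f, g, i}  B6 = {a, c, f, h}  B7 = {a, b, f, g}
Tree: B1–B2, B2–B3, B3–B4, B4–B5, B2–B6, B4–B7
Every bag has size at most 4, so the width is 4 − 1 = 3 and tw(G) ≤ 3. Conversely, {e, f, h, j} is a clique of size 4, and the vertices of any clique must share a bag in every tree decomposition; so some bag has ≥ 4 vertices and tw(G) ≥ 3. Hence tw(G) = 3 exactly.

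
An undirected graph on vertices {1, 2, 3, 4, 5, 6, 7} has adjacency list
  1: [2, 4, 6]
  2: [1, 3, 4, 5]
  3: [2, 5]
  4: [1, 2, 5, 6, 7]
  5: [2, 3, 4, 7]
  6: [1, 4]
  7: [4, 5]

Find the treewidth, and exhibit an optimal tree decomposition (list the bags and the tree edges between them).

Treewidth 2.
Bags: B1 = {1, 2, 4}  B2 = {2, 4, 5}  B3 = {2, 3, 5}  B4 = {4, 5, 7}  B5 = {1, 4, 6}
Tree: B1–B2, B2–B3, B2–B4, B1–B5

Every bag has size at most 3, so the width is 3 − 1 = 2 and tw(G) ≤ 2. Conversely, {2, 3, 5} is a clique of size 3, and the vertices of any clique must share a bag in every tree decomposition; so some bag has ≥ 3 vertices and tw(G) ≥ 2. Hence tw(G) = 2 exactly.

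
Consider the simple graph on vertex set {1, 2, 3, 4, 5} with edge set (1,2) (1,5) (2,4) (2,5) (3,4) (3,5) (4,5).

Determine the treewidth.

A width-2 tree decomposition is:
Bags: B1 = {3, 4, 5}  B2 = {2, 4, 5}  B3 = {1, 2, 5}
Tree: B1–B2, B2–B3
The largest bag has 3 vertices, giving width 2; this decomposition certifies tw(G) ≤ 2. Conversely, {1, 2, 5} is a clique of size 3, and the vertices of any clique must share a bag in every tree decomposition; so some bag has ≥ 3 vertices and tw(G) ≥ 2. Hence tw(G) = 2 exactly.

2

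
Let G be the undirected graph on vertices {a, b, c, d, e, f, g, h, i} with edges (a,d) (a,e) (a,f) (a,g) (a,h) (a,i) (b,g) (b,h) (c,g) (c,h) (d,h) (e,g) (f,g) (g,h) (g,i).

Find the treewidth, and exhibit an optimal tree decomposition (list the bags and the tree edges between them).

The largest bag has 3 vertices, giving width 2; this decomposition certifies tw(G) ≤ 2. On the other hand G contains the 3-clique {a, d, h}. A clique must lie in a single bag of any decomposition, so no decomposition can have width below 2. The upper and lower bounds meet at 2, so that is the treewidth.

Treewidth 2.
Bags: B1 = {a, g, h}  B2 = {a, d, h}  B3 = {a, e, g}  B4 = {a, g, i}  B5 = {c, g, h}  B6 = {b, g, h}  B7 = {a, f, g}
Tree: B1–B2, B1–B3, B1–B4, B1–B5, B5–B6, B1–B7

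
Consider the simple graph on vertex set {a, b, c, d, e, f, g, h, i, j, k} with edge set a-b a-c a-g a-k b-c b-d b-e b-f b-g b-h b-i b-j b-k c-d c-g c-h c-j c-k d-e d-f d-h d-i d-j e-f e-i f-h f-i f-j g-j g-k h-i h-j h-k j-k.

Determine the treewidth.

A width-4 tree decomposition is:
Bags: B1 = {b, c, g, j, k}  B2 = {a, b, c, g, k}  B3 = {b, c, h, j, k}  B4 = {b, c, d, h, j}  B5 = {b, d, f, h, j}  B6 = {b, d, f, h, i}  B7 = {b, d, e, f, i}
Tree: B1–B2, B1–B3, B3–B4, B4–B5, B5–B6, B6–B7
The largest bag has 5 vertices, giving width 4; this decomposition certifies tw(G) ≤ 4. For the lower bound, the 5 vertices {b, c, d, h, j} are pairwise adjacent, and any tree decomposition puts a clique entirely inside one bag — forcing width ≥ 4. Therefore the treewidth is 4.

4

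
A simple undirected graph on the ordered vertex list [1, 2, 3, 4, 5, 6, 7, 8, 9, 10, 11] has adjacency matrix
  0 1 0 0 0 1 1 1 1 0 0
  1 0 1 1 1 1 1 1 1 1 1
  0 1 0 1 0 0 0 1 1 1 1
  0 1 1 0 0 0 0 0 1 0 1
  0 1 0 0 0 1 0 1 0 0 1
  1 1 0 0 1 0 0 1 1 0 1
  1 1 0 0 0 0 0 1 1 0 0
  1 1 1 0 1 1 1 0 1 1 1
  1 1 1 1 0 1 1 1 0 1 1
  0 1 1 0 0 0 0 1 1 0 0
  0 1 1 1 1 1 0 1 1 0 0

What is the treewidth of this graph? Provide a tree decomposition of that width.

Treewidth 4.
One optimal decomposition is:
Bags: B1 = {2, 3, 8, 9, 11}  B2 = {2, 6, 8, 9, 11}  B3 = {1, 2, 6, 8, 9}  B4 = {2, 5, 6, 8, 11}  B5 = {2, 3, 8, 9, 10}  B6 = {2, 3, 4, 9, 11}  B7 = {1, 2, 7, 8, 9}
Tree: B1–B2, B2–B3, B2–B4, B1–B5, B1–B6, B3–B7

Every bag has size at most 5, so the width is 5 − 1 = 4 and tw(G) ≤ 4. On the other hand G contains the 5-clique {2, 3, 8, 9, 11}. A clique must lie in a single bag of any decomposition, so no decomposition can have width below 4. The upper and lower bounds meet at 4, so that is the treewidth.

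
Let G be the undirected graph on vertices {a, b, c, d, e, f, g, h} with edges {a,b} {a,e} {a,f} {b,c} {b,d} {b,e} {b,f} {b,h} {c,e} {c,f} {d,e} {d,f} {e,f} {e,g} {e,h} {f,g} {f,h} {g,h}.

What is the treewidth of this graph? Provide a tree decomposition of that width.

Treewidth 3.
One optimal decomposition is:
Bags: B1 = {b, e, f, h}  B2 = {b, d, e, f}  B3 = {e, f, g, h}  B4 = {b, c, e, f}  B5 = {a, b, e, f}
Tree: B1–B2, B1–B3, B2–B4, B1–B5

The largest bag has 4 vertices, giving width 3; this decomposition certifies tw(G) ≤ 3. Conversely, {e, f, g, h} is a clique of size 4, and the vertices of any clique must share a bag in every tree decomposition; so some bag has ≥ 4 vertices and tw(G) ≥ 3. Hence tw(G) = 3 exactly.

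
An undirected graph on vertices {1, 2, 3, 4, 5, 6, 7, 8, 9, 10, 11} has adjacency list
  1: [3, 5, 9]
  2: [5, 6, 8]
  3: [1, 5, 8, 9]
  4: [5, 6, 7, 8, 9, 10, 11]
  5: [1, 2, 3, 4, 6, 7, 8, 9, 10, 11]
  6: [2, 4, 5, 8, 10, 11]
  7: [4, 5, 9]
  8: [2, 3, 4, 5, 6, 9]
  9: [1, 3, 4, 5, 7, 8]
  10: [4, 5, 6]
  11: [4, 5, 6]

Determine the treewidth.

3

A width-3 tree decomposition is:
Bags: B1 = {3, 5, 8, 9}  B2 = {4, 5, 8, 9}  B3 = {4, 5, 6, 8}  B4 = {2, 5, 6, 8}  B5 = {4, 5, 7, 9}  B6 = {4, 5, 6, 11}  B7 = {4, 5, 6, 10}  B8 = {1, 3, 5, 9}
Tree: B1–B2, B2–B3, B3–B4, B2–B5, B3–B6, B3–B7, B1–B8
The largest bag has 4 vertices, giving width 3; this decomposition certifies tw(G) ≤ 3. For the lower bound, the 4 vertices {1, 3, 5, 9} are pairwise adjacent, and any tree decomposition puts a clique entirely inside one bag — forcing width ≥ 3. The upper and lower bounds meet at 3, so that is the treewidth.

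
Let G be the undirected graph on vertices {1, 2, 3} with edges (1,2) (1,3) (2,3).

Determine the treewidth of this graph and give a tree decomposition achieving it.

A single bag containing all 3 vertices is trivially a valid decomposition of width 2. On the other hand G contains the 3-clique {1, 2, 3}. A clique must lie in a single bag of any decomposition, so no decomposition can have width below 2. The upper and lower bounds meet at 2, so that is the treewidth.

Treewidth 2.
One such decomposition:
Bags: B1 = {1, 2, 3}
Tree: (single bag)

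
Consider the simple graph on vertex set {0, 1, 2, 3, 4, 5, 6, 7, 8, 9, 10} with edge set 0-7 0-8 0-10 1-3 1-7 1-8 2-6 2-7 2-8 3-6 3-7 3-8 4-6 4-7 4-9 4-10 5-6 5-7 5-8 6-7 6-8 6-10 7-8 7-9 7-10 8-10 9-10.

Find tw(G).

A width-3 tree decomposition is:
Bags: B1 = {6, 7, 8, 10}  B2 = {3, 6, 7, 8}  B3 = {1, 3, 7, 8}  B4 = {4, 6, 7, 10}  B5 = {2, 6, 7, 8}  B6 = {0, 7, 8, 10}  B7 = {4, 7, 9, 10}  B8 = {5, 6, 7, 8}
Tree: B1–B2, B2–B3, B1–B4, B1–B5, B1–B6, B4–B7, B1–B8
Every bag has size at most 4, so the width is 4 − 1 = 3 and tw(G) ≤ 3. On the other hand G contains the 4-clique {0, 7, 8, 10}. A clique must lie in a single bag of any decomposition, so no decomposition can have width below 3. The upper and lower bounds meet at 3, so that is the treewidth.

3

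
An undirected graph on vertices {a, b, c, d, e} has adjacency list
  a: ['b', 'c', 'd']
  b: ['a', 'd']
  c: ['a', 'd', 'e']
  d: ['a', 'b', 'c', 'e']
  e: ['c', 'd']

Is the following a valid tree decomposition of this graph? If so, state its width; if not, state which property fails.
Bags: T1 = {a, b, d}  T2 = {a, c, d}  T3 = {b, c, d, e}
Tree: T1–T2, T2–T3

A tree decomposition must satisfy three properties: every vertex lies in some bag; for every edge, both endpoints lie together in some bag; and for every vertex, the bags containing it form a connected subtree. Here bags containing vertex b are not connected in the tree, so the decomposition is invalid.

No — bags containing vertex b are not connected in the tree.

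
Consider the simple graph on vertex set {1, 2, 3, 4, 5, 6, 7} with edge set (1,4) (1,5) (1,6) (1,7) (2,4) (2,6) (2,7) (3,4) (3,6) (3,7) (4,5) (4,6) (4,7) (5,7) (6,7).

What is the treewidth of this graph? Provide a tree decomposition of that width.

Treewidth 3.
Bags: B1 = {2, 4, 6, 7}  B2 = {1, 4, 6, 7}  B3 = {1, 4, 5, 7}  B4 = {3, 4, 6, 7}
Tree: B1–B2, B2–B3, B1–B4

Each bag holds 4 vertices, so the decomposition has width 3, which upper-bounds the treewidth. For the lower bound, the 4 vertices {1, 4, 5, 7} are pairwise adjacent, and any tree decomposition puts a clique entirely inside one bag — forcing width ≥ 3. The upper and lower bounds meet at 3, so that is the treewidth.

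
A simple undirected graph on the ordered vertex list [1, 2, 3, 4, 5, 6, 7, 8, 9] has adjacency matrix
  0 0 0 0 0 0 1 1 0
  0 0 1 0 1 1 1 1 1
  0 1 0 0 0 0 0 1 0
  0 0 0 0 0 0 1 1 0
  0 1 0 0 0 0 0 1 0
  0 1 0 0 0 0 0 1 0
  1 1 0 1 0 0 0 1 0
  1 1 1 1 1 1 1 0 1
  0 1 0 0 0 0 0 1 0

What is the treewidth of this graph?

A width-2 tree decomposition is:
Bags: B1 = {2, 3, 8}  B2 = {2, 7, 8}  B3 = {4, 7, 8}  B4 = {1, 7, 8}  B5 = {2, 5, 8}  B6 = {2, 8, 9}  B7 = {2, 6, 8}
Tree: B1–B2, B2–B3, B3–B4, B1–B5, B2–B6, B5–B7
Each bag holds 3 vertices, so the decomposition has width 2, which upper-bounds the treewidth. For the lower bound, the 3 vertices {1, 7, 8} are pairwise adjacent, and any tree decomposition puts a clique entirely inside one bag — forcing width ≥ 2. Combining the bounds, tw(G) = 2.

2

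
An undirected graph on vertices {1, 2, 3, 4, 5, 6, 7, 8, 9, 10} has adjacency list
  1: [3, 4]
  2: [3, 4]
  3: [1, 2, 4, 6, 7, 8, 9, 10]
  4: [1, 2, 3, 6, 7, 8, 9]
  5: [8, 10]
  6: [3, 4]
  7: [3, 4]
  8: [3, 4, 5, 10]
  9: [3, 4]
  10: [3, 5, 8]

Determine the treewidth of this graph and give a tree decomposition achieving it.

Treewidth 2.
Bags: B1 = {3, 4, 9}  B2 = {3, 4, 8}  B3 = {3, 8, 10}  B4 = {5, 8, 10}  B5 = {2, 3, 4}  B6 = {1, 3, 4}  B7 = {3, 4, 6}  B8 = {3, 4, 7}
Tree: B1–B2, B2–B3, B3–B4, B1–B5, B5–B6, B5–B7, B5–B8

Each bag holds 3 vertices, so the decomposition has width 2, which upper-bounds the treewidth. On the other hand G contains the 3-clique {3, 8, 10}. A clique must lie in a single bag of any decomposition, so no decomposition can have width below 2. Hence tw(G) = 2 exactly.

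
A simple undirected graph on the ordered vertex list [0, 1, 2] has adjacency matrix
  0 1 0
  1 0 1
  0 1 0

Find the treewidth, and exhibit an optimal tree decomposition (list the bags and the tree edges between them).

Each bag holds 2 vertices, so the decomposition has width 1, which upper-bounds the treewidth. Since G has at least one edge (e.g. 2–1), it is not an edgeless graph, so tw(G) ≥ 1. Therefore the treewidth is 1.

Treewidth 1.
Bags: B1 = {1, 2}  B2 = {0, 1}
Tree: B1–B2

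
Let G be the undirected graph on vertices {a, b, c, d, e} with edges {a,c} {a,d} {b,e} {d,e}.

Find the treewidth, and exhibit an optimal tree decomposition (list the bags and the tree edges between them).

Treewidth 1.
One such decomposition:
Bags: B1 = {b, e}  B2 = {d, e}  B3 = {a, d}  B4 = {a, c}
Tree: B1–B2, B2–B3, B3–B4

Each bag holds 2 vertices, so the decomposition has width 1, which upper-bounds the treewidth. Any graph with an edge has treewidth ≥ 1, and G has the edge b–e. Hence tw(G) = 1 exactly.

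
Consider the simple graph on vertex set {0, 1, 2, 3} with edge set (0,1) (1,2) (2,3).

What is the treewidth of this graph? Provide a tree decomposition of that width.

Treewidth 1.
One such decomposition:
Bags: B1 = {1, 2}  B2 = {0, 1}  B3 = {2, 3}
Tree: B1–B2, B1–B3

Every bag has size at most 2, so the width is 2 − 1 = 1 and tw(G) ≤ 1. Since G has at least one edge (e.g. 2–1), it is not an edgeless graph, so tw(G) ≥ 1. Combining the bounds, tw(G) = 1.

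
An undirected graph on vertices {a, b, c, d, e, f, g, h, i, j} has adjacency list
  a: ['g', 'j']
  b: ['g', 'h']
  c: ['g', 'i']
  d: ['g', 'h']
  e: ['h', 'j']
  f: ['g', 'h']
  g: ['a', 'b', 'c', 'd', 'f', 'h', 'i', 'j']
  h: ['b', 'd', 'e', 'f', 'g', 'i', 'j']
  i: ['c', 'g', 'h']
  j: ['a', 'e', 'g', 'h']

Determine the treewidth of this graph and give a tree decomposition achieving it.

Treewidth 2.
Bags: B1 = {f, g, h}  B2 = {g, h, i}  B3 = {b, g, h}  B4 = {c, g, i}  B5 = {g, h, j}  B6 = {d, g, h}  B7 = {e, h, j}  B8 = {a, g, j}
Tree: B1–B2, B1–B3, B2–B4, B1–B5, B1–B6, B5–B7, B5–B8

Each bag holds 3 vertices, so the decomposition has width 2, which upper-bounds the treewidth. On the other hand G contains the 3-clique {d, g, h}. A clique must lie in a single bag of any decomposition, so no decomposition can have width below 2. Combining the bounds, tw(G) = 2.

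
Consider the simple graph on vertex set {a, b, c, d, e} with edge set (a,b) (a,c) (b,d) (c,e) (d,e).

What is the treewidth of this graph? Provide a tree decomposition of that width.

The largest bag has 3 vertices, giving width 2; this decomposition certifies tw(G) ≤ 2. Since d–e–c–a–b–d is a cycle in G, G is not acyclic. Forests are exactly the graphs of treewidth ≤ 1, so tw(G) ≥ 2. Hence tw(G) = 2 exactly.

Treewidth 2.
One optimal decomposition is:
Bags: B1 = {c, d, e}  B2 = {a, c, d}  B3 = {a, b, d}
Tree: B1–B2, B2–B3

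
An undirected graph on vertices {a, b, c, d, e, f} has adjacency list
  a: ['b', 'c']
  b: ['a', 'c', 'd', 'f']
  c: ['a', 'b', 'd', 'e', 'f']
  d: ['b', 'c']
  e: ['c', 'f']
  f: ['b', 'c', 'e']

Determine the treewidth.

2

A width-2 tree decomposition is:
Bags: B1 = {c, e, f}  B2 = {b, c, f}  B3 = {a, b, c}  B4 = {b, c, d}
Tree: B1–B2, B2–B3, B3–B4
The largest bag has 3 vertices, giving width 2; this decomposition certifies tw(G) ≤ 2. On the other hand G contains the 3-clique {c, e, f}. A clique must lie in a single bag of any decomposition, so no decomposition can have width below 2. The upper and lower bounds meet at 2, so that is the treewidth.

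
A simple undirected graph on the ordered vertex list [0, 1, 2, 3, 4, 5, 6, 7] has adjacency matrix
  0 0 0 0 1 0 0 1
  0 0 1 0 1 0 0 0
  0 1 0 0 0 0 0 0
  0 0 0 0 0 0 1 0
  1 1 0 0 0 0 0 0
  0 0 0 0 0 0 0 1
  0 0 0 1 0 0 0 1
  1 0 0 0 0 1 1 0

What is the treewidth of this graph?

A width-1 tree decomposition is:
Bags: B1 = {0, 7}  B2 = {5, 7}  B3 = {0, 4}  B4 = {1, 4}  B5 = {1, 2}  B6 = {6, 7}  B7 = {3, 6}
Tree: B1–B2, B1–B3, B3–B4, B4–B5, B1–B6, B6–B7
Each bag holds 2 vertices, so the decomposition has width 1, which upper-bounds the treewidth. G has an edge, so its treewidth is at least 1. Therefore the treewidth is 1.

1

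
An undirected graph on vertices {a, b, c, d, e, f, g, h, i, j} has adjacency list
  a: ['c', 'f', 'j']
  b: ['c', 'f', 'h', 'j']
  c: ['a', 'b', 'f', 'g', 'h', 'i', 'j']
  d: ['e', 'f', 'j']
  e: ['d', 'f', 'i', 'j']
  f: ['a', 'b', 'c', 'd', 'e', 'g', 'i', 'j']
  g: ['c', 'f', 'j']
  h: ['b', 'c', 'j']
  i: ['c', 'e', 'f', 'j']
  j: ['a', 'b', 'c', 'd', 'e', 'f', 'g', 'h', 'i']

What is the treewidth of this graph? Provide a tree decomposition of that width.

Each bag holds 4 vertices, so the decomposition has width 3, which upper-bounds the treewidth. For the lower bound, the 4 vertices {b, c, h, j} are pairwise adjacent, and any tree decomposition puts a clique entirely inside one bag — forcing width ≥ 3. Therefore the treewidth is 3.

Treewidth 3.
One such decomposition:
Bags: B1 = {c, f, i, j}  B2 = {b, c, f, j}  B3 = {e, f, i, j}  B4 = {a, c, f, j}  B5 = {c, f, g, j}  B6 = {d, e, f, j}  B7 = {b, c, h, j}
Tree: B1–B2, B1–B3, B2–B4, B1–B5, B3–B6, B2–B7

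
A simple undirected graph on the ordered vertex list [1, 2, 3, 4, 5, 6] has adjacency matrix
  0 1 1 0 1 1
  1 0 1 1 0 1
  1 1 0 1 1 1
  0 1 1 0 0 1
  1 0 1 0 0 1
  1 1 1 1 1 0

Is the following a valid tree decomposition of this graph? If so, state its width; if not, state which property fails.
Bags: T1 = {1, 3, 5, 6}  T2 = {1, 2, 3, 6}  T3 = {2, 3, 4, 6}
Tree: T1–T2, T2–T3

Yes; width 3.

Every vertex of G appears in some bag (union = {1, 2, 3, 4, 5, 6}); every edge is covered by a bag; and for each vertex v the set of bags containing v is connected in the bag tree. The decomposition is therefore valid. The largest bag has 4 vertices, so the width is 3.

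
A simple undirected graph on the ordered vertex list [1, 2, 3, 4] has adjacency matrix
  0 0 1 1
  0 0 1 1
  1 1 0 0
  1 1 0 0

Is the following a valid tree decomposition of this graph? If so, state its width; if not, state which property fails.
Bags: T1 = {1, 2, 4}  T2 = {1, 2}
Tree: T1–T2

No — vertex 3 appears in no bag.

A tree decomposition must satisfy three properties: every vertex lies in some bag; for every edge, both endpoints lie together in some bag; and for every vertex, the bags containing it form a connected subtree. Here vertex 3 appears in no bag, so the decomposition is invalid.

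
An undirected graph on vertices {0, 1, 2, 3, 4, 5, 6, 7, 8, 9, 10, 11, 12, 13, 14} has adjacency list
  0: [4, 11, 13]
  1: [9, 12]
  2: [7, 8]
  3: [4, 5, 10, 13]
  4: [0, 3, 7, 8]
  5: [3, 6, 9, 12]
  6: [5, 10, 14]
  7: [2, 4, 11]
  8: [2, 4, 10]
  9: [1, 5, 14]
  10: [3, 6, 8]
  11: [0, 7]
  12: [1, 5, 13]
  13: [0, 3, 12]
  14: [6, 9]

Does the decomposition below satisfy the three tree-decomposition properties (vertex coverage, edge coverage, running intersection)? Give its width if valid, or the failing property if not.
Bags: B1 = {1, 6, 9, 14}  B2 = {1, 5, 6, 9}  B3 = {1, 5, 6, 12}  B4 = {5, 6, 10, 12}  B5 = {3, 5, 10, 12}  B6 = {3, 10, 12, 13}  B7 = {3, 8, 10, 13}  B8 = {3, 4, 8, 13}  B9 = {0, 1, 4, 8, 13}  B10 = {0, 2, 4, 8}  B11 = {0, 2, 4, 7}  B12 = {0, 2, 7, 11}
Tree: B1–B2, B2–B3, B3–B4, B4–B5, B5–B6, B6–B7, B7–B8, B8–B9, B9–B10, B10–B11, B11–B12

No — bags containing vertex 1 are not connected in the tree.

A tree decomposition must satisfy three properties: every vertex lies in some bag; for every edge, both endpoints lie together in some bag; and for every vertex, the bags containing it form a connected subtree. Here bags containing vertex 1 are not connected in the tree, so the decomposition is invalid.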